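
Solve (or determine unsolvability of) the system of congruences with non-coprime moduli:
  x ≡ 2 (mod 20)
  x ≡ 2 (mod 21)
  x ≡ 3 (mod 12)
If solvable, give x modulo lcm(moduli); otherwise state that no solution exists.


Moduli 20, 21, 12 are not pairwise coprime, so CRT works modulo lcm(m_i) when all pairwise compatibility conditions hold.
Pairwise compatibility: gcd(m_i, m_j) must divide a_i - a_j for every pair.
Merge one congruence at a time:
  Start: x ≡ 2 (mod 20).
  Combine with x ≡ 2 (mod 21): gcd(20, 21) = 1; 2 - 2 = 0, which IS divisible by 1, so compatible.
    Write x = 2 + 20·t and substitute into x ≡ 2 (mod 21): 20·t ≡ 2 − 2 = 0 (mod 21).
    The inverse of 20 mod 21 is 20 (since 20·20 = 400 = 19·21 + 1), so t ≡ 20·0 = 0 ≡ 0 (mod 21).
    Then x = 2 + 20·0 = 2, valid modulo lcm(20, 21) = 420: x ≡ 2 (mod 420).
  Combine with x ≡ 3 (mod 12): gcd(420, 12) = 12, and 3 - 2 = 1 is NOT divisible by 12.
    ⇒ system is inconsistent (no integer solution).

No solution (the system is inconsistent).


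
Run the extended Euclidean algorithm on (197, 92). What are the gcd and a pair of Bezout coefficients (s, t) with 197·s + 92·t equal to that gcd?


Euclidean algorithm on (197, 92) — divide until remainder is 0:
  197 = 2 · 92 + 13
  92 = 7 · 13 + 1
  13 = 13 · 1 + 0
gcd(197, 92) = 1.
Track Bezout coefficients alongside the remainders: start with r₀ = 197 = a·1 + b·0 (s = 1, t = 0) and r₁ = 92 = a·0 + b·1 (s = 0, t = 1); each new remainder r_{k+1} = r_{k-1} − q_k·r_k inherits s_{k+1} = s_{k-1} − q_k·s_k, t_{k+1} = t_{k-1} − q_k·t_k, so r_k = a·s_k + b·t_k at every step:
  q = 2: r = 13, s = 1 − 2·0 = 1, t = 0 − 2·1 = -2  (check: 197·1 + 92·(-2) = 13)
  q = 7: r = 1, s = 0 − 7·1 = -7, t = 1 − 7·(-2) = 15  (check: 197·(-7) + 92·15 = 1)
The row with r = 1 (the gcd) gives the Bezout coefficients s = -7, t = 15.
Result: 197 · (-7) + 92 · (15) = 1.

gcd(197, 92) = 1; s = -7, t = 15 (check: 197·(-7) + 92·15 = 1).


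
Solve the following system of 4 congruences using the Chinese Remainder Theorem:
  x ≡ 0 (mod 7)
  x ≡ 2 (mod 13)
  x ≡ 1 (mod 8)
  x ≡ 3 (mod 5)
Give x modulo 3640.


Product of moduli M = 7 · 13 · 8 · 5 = 3640.
Merge one congruence at a time:
  Start: x ≡ 0 (mod 7).
  Combine with x ≡ 2 (mod 13); new modulus lcm = 91.
    Write x = 0 + 7·t and substitute into x ≡ 2 (mod 13): 7·t ≡ 2 − 0 = 2 (mod 13).
    The inverse of 7 mod 13 is 2 (since 7·2 = 14 = 1·13 + 1), so t ≡ 2·2 = 4 ≡ 4 (mod 13).
    Then x = 0 + 7·4 = 28, valid modulo lcm(7, 13) = 91: x ≡ 28 (mod 91).
  Combine with x ≡ 1 (mod 8); new modulus lcm = 728.
    Write x = 28 + 91·t and substitute into x ≡ 1 (mod 8): 91·t ≡ 1 − 28 = -27 (mod 8).
    Reduce coefficients mod 8: 3·t ≡ 5 (mod 8).
    The inverse of 3 mod 8 is 3 (since 3·3 = 9 = 1·8 + 1), so t ≡ 3·5 = 15 ≡ 7 (mod 8).
    Then x = 28 + 91·7 = 665, valid modulo lcm(91, 8) = 728: x ≡ 665 (mod 728).
  Combine with x ≡ 3 (mod 5); new modulus lcm = 3640.
    Write x = 665 + 728·t and substitute into x ≡ 3 (mod 5): 728·t ≡ 3 − 665 = -662 (mod 5).
    Reduce coefficients mod 5: 3·t ≡ 3 (mod 5).
    The inverse of 3 mod 5 is 2 (since 3·2 = 6 = 1·5 + 1), so t ≡ 2·3 = 6 ≡ 1 (mod 5).
    Then x = 665 + 728·1 = 1393, valid modulo lcm(728, 5) = 3640: x ≡ 1393 (mod 3640).
Verify against each original: 1393 mod 7 = 0, 1393 mod 13 = 2, 1393 mod 8 = 1, 1393 mod 5 = 3.

x ≡ 1393 (mod 3640).


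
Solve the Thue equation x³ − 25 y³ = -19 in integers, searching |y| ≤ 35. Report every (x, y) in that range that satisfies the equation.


The equation is x³ - 25y³ = -19. For fixed y, x³ = 25·y³ − 19, so a solution requires the RHS to be a perfect cube.
Strategy: iterate y from -35 to 35, compute RHS = 25·y³ − 19, and check whether it is a (positive or negative) perfect cube.
Check small values of y:
  y = 0: RHS = -19 is not a perfect cube.
  y = 1: RHS = 6 is not a perfect cube.
  y = -1: RHS = -44 is not a perfect cube.
  y = 2: RHS = 181 is not a perfect cube.
  y = -2: RHS = -219 is not a perfect cube.
  y = 3: RHS = 656 is not a perfect cube.
  y = -3: RHS = -694 is not a perfect cube.
Continuing the search up to |y| = 35 finds no solutions either.
No (x, y) in the scanned range satisfies the equation.

No integer solutions with |y| ≤ 35.


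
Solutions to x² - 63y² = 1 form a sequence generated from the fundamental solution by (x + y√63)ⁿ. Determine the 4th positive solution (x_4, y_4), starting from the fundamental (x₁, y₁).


Step 1: Find the fundamental solution (x₁, y₁) of x² - 63y² = 1.
  Expand √63 as a continued fraction. a₀ = ⌊√63⌋ = 7; iterate m_{k+1} = d_k·a_k − m_k, d_{k+1} = (63 − m_{k+1}²)/d_k, a_{k+1} = ⌊(a₀ + m_{k+1})/d_{k+1}⌋ (starting m₀ = 0, d₀ = 1), with convergents p_k = a_k·p_{k-1} + p_{k-2}, q_k = a_k·q_{k-1} + q_{k-2} (p₋₁ = 1, q₋₁ = 0):
  k = 0: a₀ = 7; p₀/q₀ = 7/1; p₀² − 63·q₀² = 49 − 63 = -14.
  k = 1: m = 7, d = 14, a = ⌊(7 + 7)/14⌋ = 1; p/q = (1·7 + 1)/(1·1 + 0) = 8/1; p² − 63·q² = 64 − 63 = 1.
  The first convergent with p² − 63·q² = 1 gives the fundamental solution (x₁, y₁) = (8, 1).
Step 2: Apply the recurrence (x_{n+1}, y_{n+1}) = (x₁x_n + 63y₁y_n, x₁y_n + y₁x_n) repeatedly.
  From (x_1, y_1) = (8, 1): x_2 = 8·8 + 63·1·1 = 127; y_2 = 8·1 + 1·8 = 16.
  From (x_2, y_2) = (127, 16): x_3 = 8·127 + 63·1·16 = 2024; y_3 = 8·16 + 1·127 = 255.
  From (x_3, y_3) = (2024, 255): x_4 = 8·2024 + 63·1·255 = 32257; y_4 = 8·255 + 1·2024 = 4064.
Step 3: Verify x_4² - 63·y_4² = 1040514049 - 1040514048 = 1 (should be 1). ✓

(x_1, y_1) = (8, 1); (x_4, y_4) = (32257, 4064).


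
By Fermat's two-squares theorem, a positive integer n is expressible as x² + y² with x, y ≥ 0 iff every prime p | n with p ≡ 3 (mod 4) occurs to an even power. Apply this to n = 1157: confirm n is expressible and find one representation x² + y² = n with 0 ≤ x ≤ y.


Step 1: Factor n = 1157 = 13 · 89.
Step 2: Check the mod-4 condition on each prime factor: 13 ≡ 1 (mod 4), exponent 1; 89 ≡ 1 (mod 4), exponent 1.
All primes ≡ 3 (mod 4) appear to even exponent (or don't appear), so by the two-squares theorem n IS expressible as a sum of two squares.
Step 3: Build a representation. Here n = 13 · 89 is a product of primes ≡ 1 (mod 4). Each prime p ≡ 1 (mod 4) is itself a sum of two squares; find a² by testing p − a² for a perfect square:
  13: 13 − 1² = 12, 13 − 2² = 9 = 3² ⇒ 13 = 2² + 3².
  89: 89 − 1² = 88, 89 − 2² = 85, 89 − 3² = 80, 89 − 4² = 73, 89 − 5² = 64 = 8² ⇒ 89 = 5² + 8².
  Combine using the Brahmagupta–Fibonacci identity (a² + b²)(c² + d²) = (ac − bd)² + (ad + bc)² = (ac + bd)² + (ad − bc)²:
  13 · 89 = 1157: from (2² + 3²)(5² + 8²), take (2·5 − 3·8, 2·8 + 3·5) = (10 − 24, 16 + 15) = (-14, 31); dropping signs (only squares matter) gives (14, 31); check 14² + 31² = 196 + 961 = 1157 ✓.
Step 4: Order so x ≤ y and verify: 14² + 31² = 196 + 961 = 1157 = n. ✓

n = 1157 = 14² + 31² (one valid representation with x ≤ y).


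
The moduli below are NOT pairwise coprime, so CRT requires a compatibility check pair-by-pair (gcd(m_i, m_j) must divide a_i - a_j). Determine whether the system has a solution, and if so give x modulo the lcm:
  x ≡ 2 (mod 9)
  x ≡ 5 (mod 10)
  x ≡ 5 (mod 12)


Moduli 9, 10, 12 are not pairwise coprime, so CRT works modulo lcm(m_i) when all pairwise compatibility conditions hold.
Pairwise compatibility: gcd(m_i, m_j) must divide a_i - a_j for every pair.
Merge one congruence at a time:
  Start: x ≡ 2 (mod 9).
  Combine with x ≡ 5 (mod 10): gcd(9, 10) = 1; 5 - 2 = 3, which IS divisible by 1, so compatible.
    Write x = 2 + 9·t and substitute into x ≡ 5 (mod 10): 9·t ≡ 5 − 2 = 3 (mod 10).
    The inverse of 9 mod 10 is 9 (since 9·9 = 81 = 8·10 + 1), so t ≡ 9·3 = 27 ≡ 7 (mod 10).
    Then x = 2 + 9·7 = 65, valid modulo lcm(9, 10) = 90: x ≡ 65 (mod 90).
  Combine with x ≡ 5 (mod 12): gcd(90, 12) = 6; 5 - 65 = -60, which IS divisible by 6, so compatible.
    Write x = 65 + 90·t and substitute into x ≡ 5 (mod 12): 90·t ≡ 5 − 65 = -60 (mod 12).
    Divide the congruence (and modulus) by g = 6: 15·t ≡ -10 (mod 2).
    Reduce coefficients mod 2: 1·t ≡ 0 (mod 2).
    So t ≡ 0 (mod 2).
    Then x = 65 + 90·0 = 65, valid modulo lcm(90, 12) = 180: x ≡ 65 (mod 180).
Verify: 65 mod 9 = 2, 65 mod 10 = 5, 65 mod 12 = 5.

x ≡ 65 (mod 180).


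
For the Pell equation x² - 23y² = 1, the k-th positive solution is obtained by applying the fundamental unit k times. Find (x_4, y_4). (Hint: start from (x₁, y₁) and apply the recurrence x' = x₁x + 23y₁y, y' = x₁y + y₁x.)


Step 1: Find the fundamental solution (x₁, y₁) of x² - 23y² = 1.
  Expand √23 as a continued fraction. a₀ = ⌊√23⌋ = 4; iterate m_{k+1} = d_k·a_k − m_k, d_{k+1} = (23 − m_{k+1}²)/d_k, a_{k+1} = ⌊(a₀ + m_{k+1})/d_{k+1}⌋ (starting m₀ = 0, d₀ = 1), with convergents p_k = a_k·p_{k-1} + p_{k-2}, q_k = a_k·q_{k-1} + q_{k-2} (p₋₁ = 1, q₋₁ = 0):
  k = 0: a₀ = 4; p₀/q₀ = 4/1; p₀² − 23·q₀² = 16 − 23 = -7.
  k = 1: m = 4, d = 7, a = ⌊(4 + 4)/7⌋ = 1; p/q = (1·4 + 1)/(1·1 + 0) = 5/1; p² − 23·q² = 25 − 23 = 2.
  k = 2: m = 3, d = 2, a = ⌊(4 + 3)/2⌋ = 3; p/q = (3·5 + 4)/(3·1 + 1) = 19/4; p² − 23·q² = 361 − 368 = -7.
  k = 3: m = 3, d = 7, a = ⌊(4 + 3)/7⌋ = 1; p/q = (1·19 + 5)/(1·4 + 1) = 24/5; p² − 23·q² = 576 − 575 = 1.
  The first convergent with p² − 23·q² = 1 gives the fundamental solution (x₁, y₁) = (24, 5).
Step 2: Apply the recurrence (x_{n+1}, y_{n+1}) = (x₁x_n + 23y₁y_n, x₁y_n + y₁x_n) repeatedly.
  From (x_1, y_1) = (24, 5): x_2 = 24·24 + 23·5·5 = 1151; y_2 = 24·5 + 5·24 = 240.
  From (x_2, y_2) = (1151, 240): x_3 = 24·1151 + 23·5·240 = 55224; y_3 = 24·240 + 5·1151 = 11515.
  From (x_3, y_3) = (55224, 11515): x_4 = 24·55224 + 23·5·11515 = 2649601; y_4 = 24·11515 + 5·55224 = 552480.
Step 3: Verify x_4² - 23·y_4² = 7020385459201 - 7020385459200 = 1 (should be 1). ✓

(x_1, y_1) = (24, 5); (x_4, y_4) = (2649601, 552480).


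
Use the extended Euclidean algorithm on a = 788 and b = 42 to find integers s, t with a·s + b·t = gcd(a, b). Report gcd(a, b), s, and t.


Euclidean algorithm on (788, 42) — divide until remainder is 0:
  788 = 18 · 42 + 32
  42 = 1 · 32 + 10
  32 = 3 · 10 + 2
  10 = 5 · 2 + 0
gcd(788, 42) = 2.
Track Bezout coefficients alongside the remainders: start with r₀ = 788 = a·1 + b·0 (s = 1, t = 0) and r₁ = 42 = a·0 + b·1 (s = 0, t = 1); each new remainder r_{k+1} = r_{k-1} − q_k·r_k inherits s_{k+1} = s_{k-1} − q_k·s_k, t_{k+1} = t_{k-1} − q_k·t_k, so r_k = a·s_k + b·t_k at every step:
  q = 18: r = 32, s = 1 − 18·0 = 1, t = 0 − 18·1 = -18  (check: 788·1 + 42·(-18) = 32)
  q = 1: r = 10, s = 0 − 1·1 = -1, t = 1 − 1·(-18) = 19  (check: 788·(-1) + 42·19 = 10)
  q = 3: r = 2, s = 1 − 3·(-1) = 4, t = -18 − 3·19 = -75  (check: 788·4 + 42·(-75) = 2)
The row with r = 2 (the gcd) gives the Bezout coefficients s = 4, t = -75.
Result: 788 · (4) + 42 · (-75) = 2.

gcd(788, 42) = 2; s = 4, t = -75 (check: 788·4 + 42·(-75) = 2).


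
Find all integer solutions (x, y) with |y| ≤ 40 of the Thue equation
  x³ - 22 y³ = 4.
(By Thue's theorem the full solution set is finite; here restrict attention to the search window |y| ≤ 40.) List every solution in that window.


The equation is x³ - 22y³ = 4. For fixed y, x³ = 22·y³ + 4, so a solution requires the RHS to be a perfect cube.
Strategy: iterate y from -40 to 40, compute RHS = 22·y³ + 4, and check whether it is a (positive or negative) perfect cube.
Check small values of y:
  y = 0: RHS = 4 is not a perfect cube.
  y = 1: RHS = 26 is not a perfect cube.
  y = -1: RHS = -18 is not a perfect cube.
  y = 2: RHS = 180 is not a perfect cube.
  y = -2: RHS = -172 is not a perfect cube.
  y = 3: RHS = 598 is not a perfect cube.
  y = -3: RHS = -590 is not a perfect cube.
Continuing the search up to |y| = 40 finds no solutions either.
No (x, y) in the scanned range satisfies the equation.

No integer solutions with |y| ≤ 40.


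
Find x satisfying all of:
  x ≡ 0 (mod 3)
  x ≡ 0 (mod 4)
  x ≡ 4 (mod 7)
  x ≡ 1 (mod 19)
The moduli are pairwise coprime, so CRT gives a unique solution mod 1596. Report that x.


Product of moduli M = 3 · 4 · 7 · 19 = 1596.
Merge one congruence at a time:
  Start: x ≡ 0 (mod 3).
  Combine with x ≡ 0 (mod 4); new modulus lcm = 12.
    Write x = 0 + 3·t and substitute into x ≡ 0 (mod 4): 3·t ≡ 0 − 0 = 0 (mod 4).
    The inverse of 3 mod 4 is 3 (since 3·3 = 9 = 2·4 + 1), so t ≡ 3·0 = 0 ≡ 0 (mod 4).
    Then x = 0 + 3·0 = 0, valid modulo lcm(3, 4) = 12: x ≡ 0 (mod 12).
  Combine with x ≡ 4 (mod 7); new modulus lcm = 84.
    Write x = 0 + 12·t and substitute into x ≡ 4 (mod 7): 12·t ≡ 4 − 0 = 4 (mod 7).
    Reduce coefficients mod 7: 5·t ≡ 4 (mod 7).
    The inverse of 5 mod 7 is 3 (since 5·3 = 15 = 2·7 + 1), so t ≡ 3·4 = 12 ≡ 5 (mod 7).
    Then x = 0 + 12·5 = 60, valid modulo lcm(12, 7) = 84: x ≡ 60 (mod 84).
  Combine with x ≡ 1 (mod 19); new modulus lcm = 1596.
    Write x = 60 + 84·t and substitute into x ≡ 1 (mod 19): 84·t ≡ 1 − 60 = -59 (mod 19).
    Reduce coefficients mod 19: 8·t ≡ 17 (mod 19).
    The inverse of 8 mod 19 is 12 (since 8·12 = 96 = 5·19 + 1), so t ≡ 12·17 = 204 ≡ 14 (mod 19).
    Then x = 60 + 84·14 = 1236, valid modulo lcm(84, 19) = 1596: x ≡ 1236 (mod 1596).
Verify against each original: 1236 mod 3 = 0, 1236 mod 4 = 0, 1236 mod 7 = 4, 1236 mod 19 = 1.

x ≡ 1236 (mod 1596).


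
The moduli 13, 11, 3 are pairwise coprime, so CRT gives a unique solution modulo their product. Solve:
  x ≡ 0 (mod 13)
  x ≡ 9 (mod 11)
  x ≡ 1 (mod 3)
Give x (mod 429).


Moduli 13, 11, 3 are pairwise coprime; by CRT there is a unique solution modulo M = 13 · 11 · 3 = 429.
Solve pairwise, accumulating the modulus:
  Start with x ≡ 0 (mod 13).
  Combine with x ≡ 9 (mod 11): since gcd(13, 11) = 1, we get a unique residue mod 143.
    Write x = 0 + 13·t and substitute into x ≡ 9 (mod 11): 13·t ≡ 9 − 0 = 9 (mod 11).
    Reduce coefficients mod 11: 2·t ≡ 9 (mod 11).
    The inverse of 2 mod 11 is 6 (since 2·6 = 12 = 1·11 + 1), so t ≡ 6·9 = 54 ≡ 10 (mod 11).
    Then x = 0 + 13·10 = 130, valid modulo lcm(13, 11) = 143: x ≡ 130 (mod 143).
  Combine with x ≡ 1 (mod 3): since gcd(143, 3) = 1, we get a unique residue mod 429.
    Write x = 130 + 143·t and substitute into x ≡ 1 (mod 3): 143·t ≡ 1 − 130 = -129 (mod 3).
    Reduce coefficients mod 3: 2·t ≡ 0 (mod 3).
    The inverse of 2 mod 3 is 2 (since 2·2 = 4 = 1·3 + 1), so t ≡ 2·0 = 0 ≡ 0 (mod 3).
    Then x = 130 + 143·0 = 130, valid modulo lcm(143, 3) = 429: x ≡ 130 (mod 429).
Verify: 130 mod 13 = 0 ✓, 130 mod 11 = 9 ✓, 130 mod 3 = 1 ✓.

x ≡ 130 (mod 429).


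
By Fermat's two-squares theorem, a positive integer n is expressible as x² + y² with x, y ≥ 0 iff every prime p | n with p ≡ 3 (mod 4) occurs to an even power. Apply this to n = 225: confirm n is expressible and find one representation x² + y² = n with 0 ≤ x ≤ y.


Step 1: Factor n = 225 = 3^2 · 5^2.
Step 2: Check the mod-4 condition on each prime factor: 3 ≡ 3 (mod 4), exponent 2 (must be even); 5 ≡ 1 (mod 4), exponent 2.
All primes ≡ 3 (mod 4) appear to even exponent (or don't appear), so by the two-squares theorem n IS expressible as a sum of two squares.
Step 3: Build a representation. Group n = k² · m with k = 3 and m = 5 · 5 = 25 (a product of primes ≡ 1 (mod 4)); a representation of m scales to one of n via (k·x)² + (k·y)² = k²(x² + y²). Each prime p ≡ 1 (mod 4) is itself a sum of two squares; find a² by testing p − a² for a perfect square:
  5: 5 − 1² = 4 = 2² ⇒ 5 = 1² + 2².
  Combine using the Brahmagupta–Fibonacci identity (a² + b²)(c² + d²) = (ac − bd)² + (ad + bc)² = (ac + bd)² + (ad − bc)²:
  5 · 5 = 25: from (1² + 2²)(1² + 2²), take (1·1 − 2·2, 1·2 + 2·1) = (1 − 4, 2 + 2) = (-3, 4); dropping signs (only squares matter) gives (3, 4); check 3² + 4² = 9 + 16 = 25 ✓.
  Scale by k = 3: (3·3, 3·4) = (9, 12).
Step 4: Order so x ≤ y and verify: 9² + 12² = 81 + 144 = 225 = n. ✓

n = 225 = 9² + 12² (one valid representation with x ≤ y).


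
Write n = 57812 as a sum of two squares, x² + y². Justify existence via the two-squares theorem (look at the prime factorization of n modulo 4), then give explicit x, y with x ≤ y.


Step 1: Factor n = 57812 = 2^2 · 97 · 149.
Step 2: Check the mod-4 condition on each prime factor: 2 = 2 (special); 97 ≡ 1 (mod 4), exponent 1; 149 ≡ 1 (mod 4), exponent 1.
All primes ≡ 3 (mod 4) appear to even exponent (or don't appear), so by the two-squares theorem n IS expressible as a sum of two squares.
Step 3: Build a representation. Group n = k² · m with k = 2 and m = 97 · 149 = 14453 (a product of primes ≡ 1 (mod 4)); a representation of m scales to one of n via (k·x)² + (k·y)² = k²(x² + y²). Each prime p ≡ 1 (mod 4) is itself a sum of two squares; find a² by testing p − a² for a perfect square:
  97: 97 − 1² = 96, 97 − 2² = 93, 97 − 3² = 88, 97 − 4² = 81 = 9² ⇒ 97 = 4² + 9².
  149: 149 − 1² = 148, 149 − 2² = 145, 149 − 3² = 140, 149 − 4² = 133, 149 − 5² = 124, 149 − 6² = 113, 149 − 7² = 100 = 10² ⇒ 149 = 7² + 10².
  Combine using the Brahmagupta–Fibonacci identity (a² + b²)(c² + d²) = (ac − bd)² + (ad + bc)² = (ac + bd)² + (ad − bc)²:
  97 · 149 = 14453: from (4² + 9²)(7² + 10²), take (4·7 − 9·10, 4·10 + 9·7) = (28 − 90, 40 + 63) = (-62, 103); dropping signs (only squares matter) gives (62, 103); check 62² + 103² = 3844 + 10609 = 14453 ✓.
  Scale by k = 2: (2·62, 2·103) = (124, 206).
Step 4: Order so x ≤ y and verify: 124² + 206² = 15376 + 42436 = 57812 = n. ✓

n = 57812 = 124² + 206² (one valid representation with x ≤ y).


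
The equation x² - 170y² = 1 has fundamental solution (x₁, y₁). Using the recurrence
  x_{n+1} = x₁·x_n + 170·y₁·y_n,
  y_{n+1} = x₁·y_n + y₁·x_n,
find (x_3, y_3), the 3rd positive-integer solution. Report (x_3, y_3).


Step 1: Find the fundamental solution (x₁, y₁) of x² - 170y² = 1.
  Expand √170 as a continued fraction. a₀ = ⌊√170⌋ = 13; iterate m_{k+1} = d_k·a_k − m_k, d_{k+1} = (170 − m_{k+1}²)/d_k, a_{k+1} = ⌊(a₀ + m_{k+1})/d_{k+1}⌋ (starting m₀ = 0, d₀ = 1), with convergents p_k = a_k·p_{k-1} + p_{k-2}, q_k = a_k·q_{k-1} + q_{k-2} (p₋₁ = 1, q₋₁ = 0):
  k = 0: a₀ = 13; p₀/q₀ = 13/1; p₀² − 170·q₀² = 169 − 170 = -1.
  k = 1: m = 13, d = 1, a = ⌊(13 + 13)/1⌋ = 26; p/q = (26·13 + 1)/(26·1 + 0) = 339/26; p² − 170·q² = 114921 − 114920 = 1.
  The first convergent with p² − 170·q² = 1 gives the fundamental solution (x₁, y₁) = (339, 26).
Step 2: Apply the recurrence (x_{n+1}, y_{n+1}) = (x₁x_n + 170y₁y_n, x₁y_n + y₁x_n) repeatedly.
  From (x_1, y_1) = (339, 26): x_2 = 339·339 + 170·26·26 = 229841; y_2 = 339·26 + 26·339 = 17628.
  From (x_2, y_2) = (229841, 17628): x_3 = 339·229841 + 170·26·17628 = 155831859; y_3 = 339·17628 + 26·229841 = 11951758.
Step 3: Verify x_3² - 170·y_3² = 24283568279395881 - 24283568279395880 = 1 (should be 1). ✓

(x_1, y_1) = (339, 26); (x_3, y_3) = (155831859, 11951758).


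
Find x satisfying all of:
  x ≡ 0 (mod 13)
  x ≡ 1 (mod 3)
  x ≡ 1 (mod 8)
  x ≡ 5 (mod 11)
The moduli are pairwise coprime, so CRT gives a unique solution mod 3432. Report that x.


Product of moduli M = 13 · 3 · 8 · 11 = 3432.
Merge one congruence at a time:
  Start: x ≡ 0 (mod 13).
  Combine with x ≡ 1 (mod 3); new modulus lcm = 39.
    Write x = 0 + 13·t and substitute into x ≡ 1 (mod 3): 13·t ≡ 1 − 0 = 1 (mod 3).
    Reduce coefficients mod 3: 1·t ≡ 1 (mod 3).
    So t ≡ 1 (mod 3).
    Then x = 0 + 13·1 = 13, valid modulo lcm(13, 3) = 39: x ≡ 13 (mod 39).
  Combine with x ≡ 1 (mod 8); new modulus lcm = 312.
    Write x = 13 + 39·t and substitute into x ≡ 1 (mod 8): 39·t ≡ 1 − 13 = -12 (mod 8).
    Reduce coefficients mod 8: 7·t ≡ 4 (mod 8).
    The inverse of 7 mod 8 is 7 (since 7·7 = 49 = 6·8 + 1), so t ≡ 7·4 = 28 ≡ 4 (mod 8).
    Then x = 13 + 39·4 = 169, valid modulo lcm(39, 8) = 312: x ≡ 169 (mod 312).
  Combine with x ≡ 5 (mod 11); new modulus lcm = 3432.
    Write x = 169 + 312·t and substitute into x ≡ 5 (mod 11): 312·t ≡ 5 − 169 = -164 (mod 11).
    Reduce coefficients mod 11: 4·t ≡ 1 (mod 11).
    The inverse of 4 mod 11 is 3 (since 4·3 = 12 = 1·11 + 1), so t ≡ 3·1 = 3 ≡ 3 (mod 11).
    Then x = 169 + 312·3 = 1105, valid modulo lcm(312, 11) = 3432: x ≡ 1105 (mod 3432).
Verify against each original: 1105 mod 13 = 0, 1105 mod 3 = 1, 1105 mod 8 = 1, 1105 mod 11 = 5.

x ≡ 1105 (mod 3432).


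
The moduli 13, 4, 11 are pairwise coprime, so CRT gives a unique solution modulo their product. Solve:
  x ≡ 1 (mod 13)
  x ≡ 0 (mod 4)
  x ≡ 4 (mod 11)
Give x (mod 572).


Moduli 13, 4, 11 are pairwise coprime; by CRT there is a unique solution modulo M = 13 · 4 · 11 = 572.
Solve pairwise, accumulating the modulus:
  Start with x ≡ 1 (mod 13).
  Combine with x ≡ 0 (mod 4): since gcd(13, 4) = 1, we get a unique residue mod 52.
    Write x = 1 + 13·t and substitute into x ≡ 0 (mod 4): 13·t ≡ 0 − 1 = -1 (mod 4).
    Reduce coefficients mod 4: 1·t ≡ 3 (mod 4).
    So t ≡ 3 (mod 4).
    Then x = 1 + 13·3 = 40, valid modulo lcm(13, 4) = 52: x ≡ 40 (mod 52).
  Combine with x ≡ 4 (mod 11): since gcd(52, 11) = 1, we get a unique residue mod 572.
    Write x = 40 + 52·t and substitute into x ≡ 4 (mod 11): 52·t ≡ 4 − 40 = -36 (mod 11).
    Reduce coefficients mod 11: 8·t ≡ 8 (mod 11).
    The inverse of 8 mod 11 is 7 (since 8·7 = 56 = 5·11 + 1), so t ≡ 7·8 = 56 ≡ 1 (mod 11).
    Then x = 40 + 52·1 = 92, valid modulo lcm(52, 11) = 572: x ≡ 92 (mod 572).
Verify: 92 mod 13 = 1 ✓, 92 mod 4 = 0 ✓, 92 mod 11 = 4 ✓.

x ≡ 92 (mod 572).


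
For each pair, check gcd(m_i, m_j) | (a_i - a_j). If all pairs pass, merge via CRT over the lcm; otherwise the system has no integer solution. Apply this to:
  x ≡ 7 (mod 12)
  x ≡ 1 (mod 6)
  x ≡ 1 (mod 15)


Moduli 12, 6, 15 are not pairwise coprime, so CRT works modulo lcm(m_i) when all pairwise compatibility conditions hold.
Pairwise compatibility: gcd(m_i, m_j) must divide a_i - a_j for every pair.
Merge one congruence at a time:
  Start: x ≡ 7 (mod 12).
  Combine with x ≡ 1 (mod 6): gcd(12, 6) = 6; 1 - 7 = -6, which IS divisible by 6, so compatible.
    Write x = 7 + 12·t and substitute into x ≡ 1 (mod 6): 12·t ≡ 1 − 7 = -6 (mod 6).
    Divide the congruence (and modulus) by g = 6: 2·t ≡ -1 (mod 1).
    Modulo 1 every t works; take t = 0.
    Then x = 7 + 12·0 = 7, valid modulo lcm(12, 6) = 12: x ≡ 7 (mod 12).
  Combine with x ≡ 1 (mod 15): gcd(12, 15) = 3; 1 - 7 = -6, which IS divisible by 3, so compatible.
    Write x = 7 + 12·t and substitute into x ≡ 1 (mod 15): 12·t ≡ 1 − 7 = -6 (mod 15).
    Divide the congruence (and modulus) by g = 3: 4·t ≡ -2 (mod 5).
    Reduce coefficients mod 5: 4·t ≡ 3 (mod 5).
    The inverse of 4 mod 5 is 4 (since 4·4 = 16 = 3·5 + 1), so t ≡ 4·3 = 12 ≡ 2 (mod 5).
    Then x = 7 + 12·2 = 31, valid modulo lcm(12, 15) = 60: x ≡ 31 (mod 60).
Verify: 31 mod 12 = 7, 31 mod 6 = 1, 31 mod 15 = 1.

x ≡ 31 (mod 60).


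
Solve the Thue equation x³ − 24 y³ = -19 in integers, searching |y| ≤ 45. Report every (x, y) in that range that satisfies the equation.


The equation is x³ - 24y³ = -19. For fixed y, x³ = 24·y³ − 19, so a solution requires the RHS to be a perfect cube.
Strategy: iterate y from -45 to 45, compute RHS = 24·y³ − 19, and check whether it is a (positive or negative) perfect cube.
Check small values of y:
  y = 0: RHS = -19 is not a perfect cube.
  y = 1: RHS = 5 is not a perfect cube.
  y = -1: RHS = -43 is not a perfect cube.
  y = 2: RHS = 173 is not a perfect cube.
  y = -2: RHS = -211 is not a perfect cube.
  y = 3: RHS = 629 is not a perfect cube.
  y = -3: RHS = -667 is not a perfect cube.
Continuing the search up to |y| = 45 finds no solutions either.
No (x, y) in the scanned range satisfies the equation.

No integer solutions with |y| ≤ 45.


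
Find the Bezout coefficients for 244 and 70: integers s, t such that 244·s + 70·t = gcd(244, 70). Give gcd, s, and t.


Euclidean algorithm on (244, 70) — divide until remainder is 0:
  244 = 3 · 70 + 34
  70 = 2 · 34 + 2
  34 = 17 · 2 + 0
gcd(244, 70) = 2.
Track Bezout coefficients alongside the remainders: start with r₀ = 244 = a·1 + b·0 (s = 1, t = 0) and r₁ = 70 = a·0 + b·1 (s = 0, t = 1); each new remainder r_{k+1} = r_{k-1} − q_k·r_k inherits s_{k+1} = s_{k-1} − q_k·s_k, t_{k+1} = t_{k-1} − q_k·t_k, so r_k = a·s_k + b·t_k at every step:
  q = 3: r = 34, s = 1 − 3·0 = 1, t = 0 − 3·1 = -3  (check: 244·1 + 70·(-3) = 34)
  q = 2: r = 2, s = 0 − 2·1 = -2, t = 1 − 2·(-3) = 7  (check: 244·(-2) + 70·7 = 2)
The row with r = 2 (the gcd) gives the Bezout coefficients s = -2, t = 7.
Result: 244 · (-2) + 70 · (7) = 2.

gcd(244, 70) = 2; s = -2, t = 7 (check: 244·(-2) + 70·7 = 2).


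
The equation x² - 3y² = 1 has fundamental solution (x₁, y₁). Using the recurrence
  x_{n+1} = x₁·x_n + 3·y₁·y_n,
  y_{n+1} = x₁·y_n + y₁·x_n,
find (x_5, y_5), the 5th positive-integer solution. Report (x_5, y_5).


Step 1: Find the fundamental solution (x₁, y₁) of x² - 3y² = 1.
  Expand √3 as a continued fraction. a₀ = ⌊√3⌋ = 1; iterate m_{k+1} = d_k·a_k − m_k, d_{k+1} = (3 − m_{k+1}²)/d_k, a_{k+1} = ⌊(a₀ + m_{k+1})/d_{k+1}⌋ (starting m₀ = 0, d₀ = 1), with convergents p_k = a_k·p_{k-1} + p_{k-2}, q_k = a_k·q_{k-1} + q_{k-2} (p₋₁ = 1, q₋₁ = 0):
  k = 0: a₀ = 1; p₀/q₀ = 1/1; p₀² − 3·q₀² = 1 − 3 = -2.
  k = 1: m = 1, d = 2, a = ⌊(1 + 1)/2⌋ = 1; p/q = (1·1 + 1)/(1·1 + 0) = 2/1; p² − 3·q² = 4 − 3 = 1.
  The first convergent with p² − 3·q² = 1 gives the fundamental solution (x₁, y₁) = (2, 1).
Step 2: Apply the recurrence (x_{n+1}, y_{n+1}) = (x₁x_n + 3y₁y_n, x₁y_n + y₁x_n) repeatedly.
  From (x_1, y_1) = (2, 1): x_2 = 2·2 + 3·1·1 = 7; y_2 = 2·1 + 1·2 = 4.
  From (x_2, y_2) = (7, 4): x_3 = 2·7 + 3·1·4 = 26; y_3 = 2·4 + 1·7 = 15.
  From (x_3, y_3) = (26, 15): x_4 = 2·26 + 3·1·15 = 97; y_4 = 2·15 + 1·26 = 56.
  From (x_4, y_4) = (97, 56): x_5 = 2·97 + 3·1·56 = 362; y_5 = 2·56 + 1·97 = 209.
Step 3: Verify x_5² - 3·y_5² = 131044 - 131043 = 1 (should be 1). ✓

(x_1, y_1) = (2, 1); (x_5, y_5) = (362, 209).


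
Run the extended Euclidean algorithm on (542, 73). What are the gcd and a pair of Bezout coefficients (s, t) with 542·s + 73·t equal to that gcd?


Euclidean algorithm on (542, 73) — divide until remainder is 0:
  542 = 7 · 73 + 31
  73 = 2 · 31 + 11
  31 = 2 · 11 + 9
  11 = 1 · 9 + 2
  9 = 4 · 2 + 1
  2 = 2 · 1 + 0
gcd(542, 73) = 1.
Track Bezout coefficients alongside the remainders: start with r₀ = 542 = a·1 + b·0 (s = 1, t = 0) and r₁ = 73 = a·0 + b·1 (s = 0, t = 1); each new remainder r_{k+1} = r_{k-1} − q_k·r_k inherits s_{k+1} = s_{k-1} − q_k·s_k, t_{k+1} = t_{k-1} − q_k·t_k, so r_k = a·s_k + b·t_k at every step:
  q = 7: r = 31, s = 1 − 7·0 = 1, t = 0 − 7·1 = -7  (check: 542·1 + 73·(-7) = 31)
  q = 2: r = 11, s = 0 − 2·1 = -2, t = 1 − 2·(-7) = 15  (check: 542·(-2) + 73·15 = 11)
  q = 2: r = 9, s = 1 − 2·(-2) = 5, t = -7 − 2·15 = -37  (check: 542·5 + 73·(-37) = 9)
  q = 1: r = 2, s = -2 − 1·5 = -7, t = 15 − 1·(-37) = 52  (check: 542·(-7) + 73·52 = 2)
  q = 4: r = 1, s = 5 − 4·(-7) = 33, t = -37 − 4·52 = -245  (check: 542·33 + 73·(-245) = 1)
The row with r = 1 (the gcd) gives the Bezout coefficients s = 33, t = -245.
Result: 542 · (33) + 73 · (-245) = 1.

gcd(542, 73) = 1; s = 33, t = -245 (check: 542·33 + 73·(-245) = 1).


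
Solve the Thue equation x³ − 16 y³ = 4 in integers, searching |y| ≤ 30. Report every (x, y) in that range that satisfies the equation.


The equation is x³ - 16y³ = 4. For fixed y, x³ = 16·y³ + 4, so a solution requires the RHS to be a perfect cube.
Strategy: iterate y from -30 to 30, compute RHS = 16·y³ + 4, and check whether it is a (positive or negative) perfect cube.
Check small values of y:
  y = 0: RHS = 4 is not a perfect cube.
  y = 1: RHS = 20 is not a perfect cube.
  y = -1: RHS = -12 is not a perfect cube.
  y = 2: RHS = 132 is not a perfect cube.
  y = -2: RHS = -124 is not a perfect cube.
  y = 3: RHS = 436 is not a perfect cube.
  y = -3: RHS = -428 is not a perfect cube.
Continuing the search up to |y| = 30 finds no solutions either.
No (x, y) in the scanned range satisfies the equation.

No integer solutions with |y| ≤ 30.


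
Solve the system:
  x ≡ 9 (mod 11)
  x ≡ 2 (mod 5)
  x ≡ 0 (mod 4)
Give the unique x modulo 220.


Moduli 11, 5, 4 are pairwise coprime; by CRT there is a unique solution modulo M = 11 · 5 · 4 = 220.
Solve pairwise, accumulating the modulus:
  Start with x ≡ 9 (mod 11).
  Combine with x ≡ 2 (mod 5): since gcd(11, 5) = 1, we get a unique residue mod 55.
    Write x = 9 + 11·t and substitute into x ≡ 2 (mod 5): 11·t ≡ 2 − 9 = -7 (mod 5).
    Reduce coefficients mod 5: 1·t ≡ 3 (mod 5).
    So t ≡ 3 (mod 5).
    Then x = 9 + 11·3 = 42, valid modulo lcm(11, 5) = 55: x ≡ 42 (mod 55).
  Combine with x ≡ 0 (mod 4): since gcd(55, 4) = 1, we get a unique residue mod 220.
    Write x = 42 + 55·t and substitute into x ≡ 0 (mod 4): 55·t ≡ 0 − 42 = -42 (mod 4).
    Reduce coefficients mod 4: 3·t ≡ 2 (mod 4).
    The inverse of 3 mod 4 is 3 (since 3·3 = 9 = 2·4 + 1), so t ≡ 3·2 = 6 ≡ 2 (mod 4).
    Then x = 42 + 55·2 = 152, valid modulo lcm(55, 4) = 220: x ≡ 152 (mod 220).
Verify: 152 mod 11 = 9 ✓, 152 mod 5 = 2 ✓, 152 mod 4 = 0 ✓.

x ≡ 152 (mod 220).


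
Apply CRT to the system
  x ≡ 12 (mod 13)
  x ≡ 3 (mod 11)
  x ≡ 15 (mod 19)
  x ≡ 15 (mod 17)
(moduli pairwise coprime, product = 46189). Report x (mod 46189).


Product of moduli M = 13 · 11 · 19 · 17 = 46189.
Merge one congruence at a time:
  Start: x ≡ 12 (mod 13).
  Combine with x ≡ 3 (mod 11); new modulus lcm = 143.
    Write x = 12 + 13·t and substitute into x ≡ 3 (mod 11): 13·t ≡ 3 − 12 = -9 (mod 11).
    Reduce coefficients mod 11: 2·t ≡ 2 (mod 11).
    The inverse of 2 mod 11 is 6 (since 2·6 = 12 = 1·11 + 1), so t ≡ 6·2 = 12 ≡ 1 (mod 11).
    Then x = 12 + 13·1 = 25, valid modulo lcm(13, 11) = 143: x ≡ 25 (mod 143).
  Combine with x ≡ 15 (mod 19); new modulus lcm = 2717.
    Write x = 25 + 143·t and substitute into x ≡ 15 (mod 19): 143·t ≡ 15 − 25 = -10 (mod 19).
    Reduce coefficients mod 19: 10·t ≡ 9 (mod 19).
    The inverse of 10 mod 19 is 2 (since 10·2 = 20 = 1·19 + 1), so t ≡ 2·9 = 18 ≡ 18 (mod 19).
    Then x = 25 + 143·18 = 2599, valid modulo lcm(143, 19) = 2717: x ≡ 2599 (mod 2717).
  Combine with x ≡ 15 (mod 17); new modulus lcm = 46189.
    Write x = 2599 + 2717·t and substitute into x ≡ 15 (mod 17): 2717·t ≡ 15 − 2599 = -2584 (mod 17).
    Reduce coefficients mod 17: 14·t ≡ 0 (mod 17).
    The inverse of 14 mod 17 is 11 (since 14·11 = 154 = 9·17 + 1), so t ≡ 11·0 = 0 ≡ 0 (mod 17).
    Then x = 2599 + 2717·0 = 2599, valid modulo lcm(2717, 17) = 46189: x ≡ 2599 (mod 46189).
Verify against each original: 2599 mod 13 = 12, 2599 mod 11 = 3, 2599 mod 19 = 15, 2599 mod 17 = 15.

x ≡ 2599 (mod 46189).


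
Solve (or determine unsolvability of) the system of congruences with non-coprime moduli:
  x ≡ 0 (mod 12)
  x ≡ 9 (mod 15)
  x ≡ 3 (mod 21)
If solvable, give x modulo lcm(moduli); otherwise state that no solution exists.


Moduli 12, 15, 21 are not pairwise coprime, so CRT works modulo lcm(m_i) when all pairwise compatibility conditions hold.
Pairwise compatibility: gcd(m_i, m_j) must divide a_i - a_j for every pair.
Merge one congruence at a time:
  Start: x ≡ 0 (mod 12).
  Combine with x ≡ 9 (mod 15): gcd(12, 15) = 3; 9 - 0 = 9, which IS divisible by 3, so compatible.
    Write x = 0 + 12·t and substitute into x ≡ 9 (mod 15): 12·t ≡ 9 − 0 = 9 (mod 15).
    Divide the congruence (and modulus) by g = 3: 4·t ≡ 3 (mod 5).
    The inverse of 4 mod 5 is 4 (since 4·4 = 16 = 3·5 + 1), so t ≡ 4·3 = 12 ≡ 2 (mod 5).
    Then x = 0 + 12·2 = 24, valid modulo lcm(12, 15) = 60: x ≡ 24 (mod 60).
  Combine with x ≡ 3 (mod 21): gcd(60, 21) = 3; 3 - 24 = -21, which IS divisible by 3, so compatible.
    Write x = 24 + 60·t and substitute into x ≡ 3 (mod 21): 60·t ≡ 3 − 24 = -21 (mod 21).
    Divide the congruence (and modulus) by g = 3: 20·t ≡ -7 (mod 7).
    Reduce coefficients mod 7: 6·t ≡ 0 (mod 7).
    The inverse of 6 mod 7 is 6 (since 6·6 = 36 = 5·7 + 1), so t ≡ 6·0 = 0 ≡ 0 (mod 7).
    Then x = 24 + 60·0 = 24, valid modulo lcm(60, 21) = 420: x ≡ 24 (mod 420).
Verify: 24 mod 12 = 0, 24 mod 15 = 9, 24 mod 21 = 3.

x ≡ 24 (mod 420).


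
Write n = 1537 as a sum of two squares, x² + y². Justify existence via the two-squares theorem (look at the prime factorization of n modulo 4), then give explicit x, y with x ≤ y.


Step 1: Factor n = 1537 = 29 · 53.
Step 2: Check the mod-4 condition on each prime factor: 29 ≡ 1 (mod 4), exponent 1; 53 ≡ 1 (mod 4), exponent 1.
All primes ≡ 3 (mod 4) appear to even exponent (or don't appear), so by the two-squares theorem n IS expressible as a sum of two squares.
Step 3: Build a representation. Here n = 29 · 53 is a product of primes ≡ 1 (mod 4). Each prime p ≡ 1 (mod 4) is itself a sum of two squares; find a² by testing p − a² for a perfect square:
  29: 29 − 1² = 28, 29 − 2² = 25 = 5² ⇒ 29 = 2² + 5².
  53: 53 − 1² = 52, 53 − 2² = 49 = 7² ⇒ 53 = 2² + 7².
  Combine using the Brahmagupta–Fibonacci identity (a² + b²)(c² + d²) = (ac − bd)² + (ad + bc)² = (ac + bd)² + (ad − bc)²:
  29 · 53 = 1537: from (2² + 5²)(2² + 7²), take (2·2 − 5·7, 2·7 + 5·2) = (4 − 35, 14 + 10) = (-31, 24); dropping signs (only squares matter) gives (31, 24); check 31² + 24² = 961 + 576 = 1537 ✓.
Step 4: Order so x ≤ y and verify: 24² + 31² = 576 + 961 = 1537 = n. ✓

n = 1537 = 24² + 31² (one valid representation with x ≤ y).


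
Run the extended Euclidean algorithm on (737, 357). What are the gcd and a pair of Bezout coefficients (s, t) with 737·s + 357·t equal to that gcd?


Euclidean algorithm on (737, 357) — divide until remainder is 0:
  737 = 2 · 357 + 23
  357 = 15 · 23 + 12
  23 = 1 · 12 + 11
  12 = 1 · 11 + 1
  11 = 11 · 1 + 0
gcd(737, 357) = 1.
Track Bezout coefficients alongside the remainders: start with r₀ = 737 = a·1 + b·0 (s = 1, t = 0) and r₁ = 357 = a·0 + b·1 (s = 0, t = 1); each new remainder r_{k+1} = r_{k-1} − q_k·r_k inherits s_{k+1} = s_{k-1} − q_k·s_k, t_{k+1} = t_{k-1} − q_k·t_k, so r_k = a·s_k + b·t_k at every step:
  q = 2: r = 23, s = 1 − 2·0 = 1, t = 0 − 2·1 = -2  (check: 737·1 + 357·(-2) = 23)
  q = 15: r = 12, s = 0 − 15·1 = -15, t = 1 − 15·(-2) = 31  (check: 737·(-15) + 357·31 = 12)
  q = 1: r = 11, s = 1 − 1·(-15) = 16, t = -2 − 1·31 = -33  (check: 737·16 + 357·(-33) = 11)
  q = 1: r = 1, s = -15 − 1·16 = -31, t = 31 − 1·(-33) = 64  (check: 737·(-31) + 357·64 = 1)
The row with r = 1 (the gcd) gives the Bezout coefficients s = -31, t = 64.
Result: 737 · (-31) + 357 · (64) = 1.

gcd(737, 357) = 1; s = -31, t = 64 (check: 737·(-31) + 357·64 = 1).


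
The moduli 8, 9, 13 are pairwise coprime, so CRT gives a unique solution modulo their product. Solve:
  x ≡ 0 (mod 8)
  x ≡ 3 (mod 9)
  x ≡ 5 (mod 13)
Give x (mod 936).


Moduli 8, 9, 13 are pairwise coprime; by CRT there is a unique solution modulo M = 8 · 9 · 13 = 936.
Solve pairwise, accumulating the modulus:
  Start with x ≡ 0 (mod 8).
  Combine with x ≡ 3 (mod 9): since gcd(8, 9) = 1, we get a unique residue mod 72.
    Write x = 0 + 8·t and substitute into x ≡ 3 (mod 9): 8·t ≡ 3 − 0 = 3 (mod 9).
    The inverse of 8 mod 9 is 8 (since 8·8 = 64 = 7·9 + 1), so t ≡ 8·3 = 24 ≡ 6 (mod 9).
    Then x = 0 + 8·6 = 48, valid modulo lcm(8, 9) = 72: x ≡ 48 (mod 72).
  Combine with x ≡ 5 (mod 13): since gcd(72, 13) = 1, we get a unique residue mod 936.
    Write x = 48 + 72·t and substitute into x ≡ 5 (mod 13): 72·t ≡ 5 − 48 = -43 (mod 13).
    Reduce coefficients mod 13: 7·t ≡ 9 (mod 13).
    The inverse of 7 mod 13 is 2 (since 7·2 = 14 = 1·13 + 1), so t ≡ 2·9 = 18 ≡ 5 (mod 13).
    Then x = 48 + 72·5 = 408, valid modulo lcm(72, 13) = 936: x ≡ 408 (mod 936).
Verify: 408 mod 8 = 0 ✓, 408 mod 9 = 3 ✓, 408 mod 13 = 5 ✓.

x ≡ 408 (mod 936).


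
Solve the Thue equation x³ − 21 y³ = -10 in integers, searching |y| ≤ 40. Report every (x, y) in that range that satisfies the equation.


The equation is x³ - 21y³ = -10. For fixed y, x³ = 21·y³ − 10, so a solution requires the RHS to be a perfect cube.
Strategy: iterate y from -40 to 40, compute RHS = 21·y³ − 10, and check whether it is a (positive or negative) perfect cube.
Check small values of y:
  y = 0: RHS = -10 is not a perfect cube.
  y = 1: RHS = 11 is not a perfect cube.
  y = -1: RHS = -31 is not a perfect cube.
  y = 2: RHS = 158 is not a perfect cube.
  y = -2: RHS = -178 is not a perfect cube.
  y = 3: RHS = 557 is not a perfect cube.
  y = -3: RHS = -577 is not a perfect cube.
Continuing the search up to |y| = 40 finds no solutions either.
No (x, y) in the scanned range satisfies the equation.

No integer solutions with |y| ≤ 40.


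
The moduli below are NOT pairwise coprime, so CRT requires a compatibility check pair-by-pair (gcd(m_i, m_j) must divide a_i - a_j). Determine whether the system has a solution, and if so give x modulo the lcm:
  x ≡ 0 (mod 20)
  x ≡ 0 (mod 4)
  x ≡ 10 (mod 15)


Moduli 20, 4, 15 are not pairwise coprime, so CRT works modulo lcm(m_i) when all pairwise compatibility conditions hold.
Pairwise compatibility: gcd(m_i, m_j) must divide a_i - a_j for every pair.
Merge one congruence at a time:
  Start: x ≡ 0 (mod 20).
  Combine with x ≡ 0 (mod 4): gcd(20, 4) = 4; 0 - 0 = 0, which IS divisible by 4, so compatible.
    Write x = 0 + 20·t and substitute into x ≡ 0 (mod 4): 20·t ≡ 0 − 0 = 0 (mod 4).
    Divide the congruence (and modulus) by g = 4: 5·t ≡ 0 (mod 1).
    Modulo 1 every t works; take t = 0.
    Then x = 0 + 20·0 = 0, valid modulo lcm(20, 4) = 20: x ≡ 0 (mod 20).
  Combine with x ≡ 10 (mod 15): gcd(20, 15) = 5; 10 - 0 = 10, which IS divisible by 5, so compatible.
    Write x = 0 + 20·t and substitute into x ≡ 10 (mod 15): 20·t ≡ 10 − 0 = 10 (mod 15).
    Divide the congruence (and modulus) by g = 5: 4·t ≡ 2 (mod 3).
    Reduce coefficients mod 3: 1·t ≡ 2 (mod 3).
    So t ≡ 2 (mod 3).
    Then x = 0 + 20·2 = 40, valid modulo lcm(20, 15) = 60: x ≡ 40 (mod 60).
Verify: 40 mod 20 = 0, 40 mod 4 = 0, 40 mod 15 = 10.

x ≡ 40 (mod 60).


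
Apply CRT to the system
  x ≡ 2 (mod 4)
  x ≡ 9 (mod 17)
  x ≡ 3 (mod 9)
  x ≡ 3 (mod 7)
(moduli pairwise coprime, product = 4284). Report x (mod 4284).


Product of moduli M = 4 · 17 · 9 · 7 = 4284.
Merge one congruence at a time:
  Start: x ≡ 2 (mod 4).
  Combine with x ≡ 9 (mod 17); new modulus lcm = 68.
    Write x = 2 + 4·t and substitute into x ≡ 9 (mod 17): 4·t ≡ 9 − 2 = 7 (mod 17).
    The inverse of 4 mod 17 is 13 (since 4·13 = 52 = 3·17 + 1), so t ≡ 13·7 = 91 ≡ 6 (mod 17).
    Then x = 2 + 4·6 = 26, valid modulo lcm(4, 17) = 68: x ≡ 26 (mod 68).
  Combine with x ≡ 3 (mod 9); new modulus lcm = 612.
    Write x = 26 + 68·t and substitute into x ≡ 3 (mod 9): 68·t ≡ 3 − 26 = -23 (mod 9).
    Reduce coefficients mod 9: 5·t ≡ 4 (mod 9).
    The inverse of 5 mod 9 is 2 (since 5·2 = 10 = 1·9 + 1), so t ≡ 2·4 = 8 ≡ 8 (mod 9).
    Then x = 26 + 68·8 = 570, valid modulo lcm(68, 9) = 612: x ≡ 570 (mod 612).
  Combine with x ≡ 3 (mod 7); new modulus lcm = 4284.
    Write x = 570 + 612·t and substitute into x ≡ 3 (mod 7): 612·t ≡ 3 − 570 = -567 (mod 7).
    Reduce coefficients mod 7: 3·t ≡ 0 (mod 7).
    The inverse of 3 mod 7 is 5 (since 3·5 = 15 = 2·7 + 1), so t ≡ 5·0 = 0 ≡ 0 (mod 7).
    Then x = 570 + 612·0 = 570, valid modulo lcm(612, 7) = 4284: x ≡ 570 (mod 4284).
Verify against each original: 570 mod 4 = 2, 570 mod 17 = 9, 570 mod 9 = 3, 570 mod 7 = 3.

x ≡ 570 (mod 4284).
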